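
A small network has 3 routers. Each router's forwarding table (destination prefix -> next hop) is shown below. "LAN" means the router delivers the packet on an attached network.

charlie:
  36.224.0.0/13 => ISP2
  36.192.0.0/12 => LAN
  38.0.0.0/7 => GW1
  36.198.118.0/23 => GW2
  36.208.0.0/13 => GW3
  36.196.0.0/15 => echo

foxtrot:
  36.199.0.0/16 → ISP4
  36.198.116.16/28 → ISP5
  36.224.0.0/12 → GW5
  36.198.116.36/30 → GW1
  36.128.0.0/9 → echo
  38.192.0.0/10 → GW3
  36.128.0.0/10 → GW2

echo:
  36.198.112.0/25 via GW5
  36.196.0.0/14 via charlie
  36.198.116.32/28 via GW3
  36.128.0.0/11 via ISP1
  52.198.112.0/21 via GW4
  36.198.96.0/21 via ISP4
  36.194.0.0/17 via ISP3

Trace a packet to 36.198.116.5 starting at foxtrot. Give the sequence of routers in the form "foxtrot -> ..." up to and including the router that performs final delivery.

foxtrot -> echo -> charlie

At foxtrot: longest match for 36.198.116.5 is 36.128.0.0/9 -> echo
At echo: longest match for 36.198.116.5 is 36.196.0.0/14 -> charlie
At charlie: longest match for 36.198.116.5 is 36.192.0.0/12 -> LAN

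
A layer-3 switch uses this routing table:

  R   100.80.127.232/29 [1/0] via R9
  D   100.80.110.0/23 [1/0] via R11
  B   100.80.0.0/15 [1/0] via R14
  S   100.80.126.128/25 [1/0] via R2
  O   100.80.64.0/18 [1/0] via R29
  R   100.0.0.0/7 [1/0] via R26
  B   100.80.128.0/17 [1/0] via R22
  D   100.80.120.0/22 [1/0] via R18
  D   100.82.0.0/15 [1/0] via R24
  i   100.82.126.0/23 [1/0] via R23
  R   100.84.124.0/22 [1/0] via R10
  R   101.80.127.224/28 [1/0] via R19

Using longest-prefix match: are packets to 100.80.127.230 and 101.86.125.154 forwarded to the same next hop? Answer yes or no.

100.80.127.230: longest match 100.80.64.0/18 -> R29
101.86.125.154: longest match 100.0.0.0/7 -> R26

no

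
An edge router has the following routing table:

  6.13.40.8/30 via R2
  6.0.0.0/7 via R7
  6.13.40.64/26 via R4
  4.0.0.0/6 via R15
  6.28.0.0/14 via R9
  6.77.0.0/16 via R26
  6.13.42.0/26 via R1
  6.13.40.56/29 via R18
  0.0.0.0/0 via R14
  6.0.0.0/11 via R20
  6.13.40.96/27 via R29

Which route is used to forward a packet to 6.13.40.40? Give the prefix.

6.0.0.0/11

Entries matching 6.13.40.40:
  0.0.0.0/0 (default, matches everything)
  4.0.0.0/6 (4.0.0.0 - 7.255.255.255)
  6.0.0.0/7 (6.0.0.0 - 7.255.255.255)
  6.0.0.0/11 (6.0.0.0 - 6.31.255.255)
Most specific is 6.0.0.0/11.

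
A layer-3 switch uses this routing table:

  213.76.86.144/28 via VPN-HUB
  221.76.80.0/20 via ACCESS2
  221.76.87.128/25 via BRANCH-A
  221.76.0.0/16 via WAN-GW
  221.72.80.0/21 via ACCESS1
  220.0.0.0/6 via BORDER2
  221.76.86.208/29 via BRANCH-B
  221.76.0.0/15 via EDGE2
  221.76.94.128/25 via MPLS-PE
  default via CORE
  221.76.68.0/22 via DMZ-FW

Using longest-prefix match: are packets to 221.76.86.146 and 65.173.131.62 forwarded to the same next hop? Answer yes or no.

no

221.76.86.146: longest match 221.76.80.0/20 -> ACCESS2
65.173.131.62: longest match 0.0.0.0/0 -> CORE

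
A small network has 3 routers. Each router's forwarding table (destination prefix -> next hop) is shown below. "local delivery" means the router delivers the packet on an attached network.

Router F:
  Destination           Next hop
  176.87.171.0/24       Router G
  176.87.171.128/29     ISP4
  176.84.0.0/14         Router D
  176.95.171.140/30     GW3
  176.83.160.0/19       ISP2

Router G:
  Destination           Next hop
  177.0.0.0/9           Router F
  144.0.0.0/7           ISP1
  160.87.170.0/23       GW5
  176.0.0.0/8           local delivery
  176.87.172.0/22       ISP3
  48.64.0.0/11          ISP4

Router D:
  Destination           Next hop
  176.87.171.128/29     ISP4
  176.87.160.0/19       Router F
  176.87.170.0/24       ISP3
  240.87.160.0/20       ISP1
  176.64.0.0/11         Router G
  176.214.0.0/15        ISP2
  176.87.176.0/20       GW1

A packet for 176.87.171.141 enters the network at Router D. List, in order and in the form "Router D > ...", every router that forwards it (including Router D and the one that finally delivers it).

Router D > Router F > Router G

At Router D: longest match for 176.87.171.141 is 176.87.160.0/19 -> Router F
At Router F: longest match for 176.87.171.141 is 176.87.171.0/24 -> Router G
At Router G: longest match for 176.87.171.141 is 176.0.0.0/8 -> local delivery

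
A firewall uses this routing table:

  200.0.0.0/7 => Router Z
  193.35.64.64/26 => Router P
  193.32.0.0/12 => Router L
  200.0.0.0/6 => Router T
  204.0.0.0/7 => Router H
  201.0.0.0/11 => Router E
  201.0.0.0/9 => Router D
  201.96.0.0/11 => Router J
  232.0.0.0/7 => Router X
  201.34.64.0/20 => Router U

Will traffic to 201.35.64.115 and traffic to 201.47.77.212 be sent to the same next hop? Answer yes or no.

201.35.64.115: longest match 201.0.0.0/9 -> Router D
201.47.77.212: longest match 201.0.0.0/9 -> Router D

yes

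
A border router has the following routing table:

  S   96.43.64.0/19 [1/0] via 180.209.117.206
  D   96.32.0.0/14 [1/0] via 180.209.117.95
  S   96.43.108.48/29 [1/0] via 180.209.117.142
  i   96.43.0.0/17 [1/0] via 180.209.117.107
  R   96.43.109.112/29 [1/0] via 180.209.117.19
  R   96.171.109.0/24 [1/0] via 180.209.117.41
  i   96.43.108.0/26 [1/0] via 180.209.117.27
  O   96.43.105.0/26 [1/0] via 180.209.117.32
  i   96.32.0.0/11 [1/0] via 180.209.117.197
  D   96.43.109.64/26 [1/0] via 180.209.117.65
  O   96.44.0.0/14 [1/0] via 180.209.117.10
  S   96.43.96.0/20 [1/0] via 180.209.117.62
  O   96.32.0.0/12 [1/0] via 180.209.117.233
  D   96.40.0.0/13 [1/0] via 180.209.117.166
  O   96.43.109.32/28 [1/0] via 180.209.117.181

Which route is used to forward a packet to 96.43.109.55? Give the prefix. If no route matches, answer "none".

Entries matching 96.43.109.55:
  96.32.0.0/11 (96.32.0.0 - 96.63.255.255)
  96.32.0.0/12 (96.32.0.0 - 96.47.255.255)
  96.40.0.0/13 (96.40.0.0 - 96.47.255.255)
  96.43.0.0/17 (96.43.0.0 - 96.43.127.255)
  96.43.96.0/20 (96.43.96.0 - 96.43.111.255)
Most specific is 96.43.96.0/20.

96.43.96.0/20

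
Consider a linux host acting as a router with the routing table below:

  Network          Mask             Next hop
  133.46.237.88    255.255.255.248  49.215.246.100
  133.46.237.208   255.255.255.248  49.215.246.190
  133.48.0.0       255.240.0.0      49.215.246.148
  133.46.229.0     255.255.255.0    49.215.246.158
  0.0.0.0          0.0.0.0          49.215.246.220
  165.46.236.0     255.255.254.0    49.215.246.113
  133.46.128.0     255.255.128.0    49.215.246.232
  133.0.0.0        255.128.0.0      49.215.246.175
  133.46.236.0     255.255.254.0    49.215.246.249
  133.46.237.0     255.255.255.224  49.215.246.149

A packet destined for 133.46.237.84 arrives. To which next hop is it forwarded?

Routes whose prefix contains 133.46.237.84:
  0.0.0.0/0 (default, matches everything) -> 49.215.246.220
  133.0.0.0/9 (133.0.0.0 - 133.127.255.255) -> 49.215.246.175
  133.46.128.0/17 (133.46.128.0 - 133.46.255.255) -> 49.215.246.232
  133.46.236.0/23 (133.46.236.0 - 133.46.237.255) -> 49.215.246.249
More-specific entries that do NOT match:
  133.46.237.88/29 (133.46.237.88 - 133.46.237.95) does not contain 133.46.237.84
  133.46.237.208/29 (133.46.237.208 - 133.46.237.215) does not contain 133.46.237.84
  133.46.237.0/27 (133.46.237.0 - 133.46.237.31) does not contain 133.46.237.84
  133.46.229.0/24 (133.46.229.0 - 133.46.229.255) does not contain 133.46.237.84
Longest matching prefix is /23 -> next hop 49.215.246.249.

49.215.246.249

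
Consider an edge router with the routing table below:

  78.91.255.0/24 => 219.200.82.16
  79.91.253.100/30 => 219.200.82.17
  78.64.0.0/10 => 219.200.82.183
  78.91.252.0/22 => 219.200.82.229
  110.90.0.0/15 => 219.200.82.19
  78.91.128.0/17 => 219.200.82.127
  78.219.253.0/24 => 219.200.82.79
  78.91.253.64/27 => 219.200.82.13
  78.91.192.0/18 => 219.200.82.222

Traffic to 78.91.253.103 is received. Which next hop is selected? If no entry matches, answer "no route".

Routes whose prefix contains 78.91.253.103:
  78.64.0.0/10 (78.64.0.0 - 78.127.255.255) -> 219.200.82.183
  78.91.128.0/17 (78.91.128.0 - 78.91.255.255) -> 219.200.82.127
  78.91.192.0/18 (78.91.192.0 - 78.91.255.255) -> 219.200.82.222
  78.91.252.0/22 (78.91.252.0 - 78.91.255.255) -> 219.200.82.229
More-specific entries that do NOT match:
  79.91.253.100/30 (79.91.253.100 - 79.91.253.103) does not contain 78.91.253.103
  78.91.253.64/27 (78.91.253.64 - 78.91.253.95) does not contain 78.91.253.103
  78.91.255.0/24 (78.91.255.0 - 78.91.255.255) does not contain 78.91.253.103
  78.219.253.0/24 (78.219.253.0 - 78.219.253.255) does not contain 78.91.253.103
Longest matching prefix is /22 -> next hop 219.200.82.229.

219.200.82.229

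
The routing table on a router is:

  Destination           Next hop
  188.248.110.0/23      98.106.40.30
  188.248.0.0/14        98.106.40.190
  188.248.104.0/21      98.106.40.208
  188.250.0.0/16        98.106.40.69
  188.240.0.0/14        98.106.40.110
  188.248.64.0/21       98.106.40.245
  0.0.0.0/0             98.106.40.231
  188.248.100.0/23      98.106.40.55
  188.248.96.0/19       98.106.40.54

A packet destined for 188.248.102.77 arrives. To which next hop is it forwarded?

98.106.40.54

Routes whose prefix contains 188.248.102.77:
  0.0.0.0/0 (default, matches everything) -> 98.106.40.231
  188.248.0.0/14 (188.248.0.0 - 188.251.255.255) -> 98.106.40.190
  188.248.96.0/19 (188.248.96.0 - 188.248.127.255) -> 98.106.40.54
More-specific entries that do NOT match:
  188.248.110.0/23 (188.248.110.0 - 188.248.111.255) does not contain 188.248.102.77
  188.248.100.0/23 (188.248.100.0 - 188.248.101.255) does not contain 188.248.102.77
  188.248.104.0/21 (188.248.104.0 - 188.248.111.255) does not contain 188.248.102.77
  188.248.64.0/21 (188.248.64.0 - 188.248.71.255) does not contain 188.248.102.77
Longest matching prefix is /19 -> next hop 98.106.40.54.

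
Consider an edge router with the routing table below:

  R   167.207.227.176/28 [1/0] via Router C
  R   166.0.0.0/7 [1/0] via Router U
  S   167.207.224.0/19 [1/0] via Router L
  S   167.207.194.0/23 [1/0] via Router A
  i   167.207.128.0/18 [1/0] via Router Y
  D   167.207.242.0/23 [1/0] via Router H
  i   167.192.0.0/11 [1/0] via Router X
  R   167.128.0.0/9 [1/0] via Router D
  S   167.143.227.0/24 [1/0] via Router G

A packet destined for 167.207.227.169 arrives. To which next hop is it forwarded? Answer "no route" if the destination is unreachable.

Router L

Routes whose prefix contains 167.207.227.169:
  166.0.0.0/7 (166.0.0.0 - 167.255.255.255) -> Router U
  167.128.0.0/9 (167.128.0.0 - 167.255.255.255) -> Router D
  167.192.0.0/11 (167.192.0.0 - 167.223.255.255) -> Router X
  167.207.224.0/19 (167.207.224.0 - 167.207.255.255) -> Router L
More-specific entries that do NOT match:
  167.207.227.176/28 (167.207.227.176 - 167.207.227.191) does not contain 167.207.227.169
  167.143.227.0/24 (167.143.227.0 - 167.143.227.255) does not contain 167.207.227.169
  167.207.194.0/23 (167.207.194.0 - 167.207.195.255) does not contain 167.207.227.169
  167.207.242.0/23 (167.207.242.0 - 167.207.243.255) does not contain 167.207.227.169
Longest matching prefix is /19 -> next hop Router L.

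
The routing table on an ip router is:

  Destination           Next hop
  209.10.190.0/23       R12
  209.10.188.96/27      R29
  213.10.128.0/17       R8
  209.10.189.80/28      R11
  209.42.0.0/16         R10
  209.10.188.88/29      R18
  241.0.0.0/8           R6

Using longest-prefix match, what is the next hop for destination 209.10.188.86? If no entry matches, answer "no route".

no route

No entry's prefix contains 209.10.188.86; there is no default route.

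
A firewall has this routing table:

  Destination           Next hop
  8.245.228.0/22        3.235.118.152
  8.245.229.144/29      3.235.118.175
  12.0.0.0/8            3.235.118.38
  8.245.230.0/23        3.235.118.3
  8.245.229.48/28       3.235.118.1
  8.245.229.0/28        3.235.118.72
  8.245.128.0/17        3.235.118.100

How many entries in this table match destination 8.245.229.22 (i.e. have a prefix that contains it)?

Prefixes containing 8.245.229.22:
  8.245.128.0/17 (8.245.128.0 - 8.245.255.255)
  8.245.228.0/22 (8.245.228.0 - 8.245.231.255)
Total matching entries: 2.

2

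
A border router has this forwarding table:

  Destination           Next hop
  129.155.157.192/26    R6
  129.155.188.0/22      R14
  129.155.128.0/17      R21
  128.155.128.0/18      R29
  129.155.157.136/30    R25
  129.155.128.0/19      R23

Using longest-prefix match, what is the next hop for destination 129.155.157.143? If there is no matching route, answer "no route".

Routes whose prefix contains 129.155.157.143:
  129.155.128.0/17 (129.155.128.0 - 129.155.255.255) -> R21
  129.155.128.0/19 (129.155.128.0 - 129.155.159.255) -> R23
More-specific entries that do NOT match:
  129.155.157.136/30 (129.155.157.136 - 129.155.157.139) does not contain 129.155.157.143
  129.155.157.192/26 (129.155.157.192 - 129.155.157.255) does not contain 129.155.157.143
  129.155.188.0/22 (129.155.188.0 - 129.155.191.255) does not contain 129.155.157.143
Longest matching prefix is /19 -> next hop R23.

R23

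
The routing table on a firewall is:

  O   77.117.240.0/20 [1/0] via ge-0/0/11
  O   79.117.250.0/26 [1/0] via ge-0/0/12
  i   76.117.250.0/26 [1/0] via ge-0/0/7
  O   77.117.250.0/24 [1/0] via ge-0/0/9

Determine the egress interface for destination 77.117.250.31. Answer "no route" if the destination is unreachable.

Routes whose prefix contains 77.117.250.31:
  77.117.240.0/20 (77.117.240.0 - 77.117.255.255) -> ge-0/0/11
  77.117.250.0/24 (77.117.250.0 - 77.117.250.255) -> ge-0/0/9
More-specific entries that do NOT match:
  79.117.250.0/26 (79.117.250.0 - 79.117.250.63) does not contain 77.117.250.31
  76.117.250.0/26 (76.117.250.0 - 76.117.250.63) does not contain 77.117.250.31
Longest matching prefix is /24 -> interface ge-0/0/9.

ge-0/0/9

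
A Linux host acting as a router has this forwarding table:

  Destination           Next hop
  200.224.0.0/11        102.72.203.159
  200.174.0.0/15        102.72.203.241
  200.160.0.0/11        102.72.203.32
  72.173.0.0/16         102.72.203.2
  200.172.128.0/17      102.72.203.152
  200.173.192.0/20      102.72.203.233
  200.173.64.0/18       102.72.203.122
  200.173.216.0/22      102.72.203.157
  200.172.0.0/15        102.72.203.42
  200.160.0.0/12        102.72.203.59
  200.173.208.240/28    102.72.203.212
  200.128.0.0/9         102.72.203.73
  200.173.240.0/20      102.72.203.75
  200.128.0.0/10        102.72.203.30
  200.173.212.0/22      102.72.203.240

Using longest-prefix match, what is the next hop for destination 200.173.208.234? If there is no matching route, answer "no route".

Routes whose prefix contains 200.173.208.234:
  200.128.0.0/9 (200.128.0.0 - 200.255.255.255) -> 102.72.203.73
  200.128.0.0/10 (200.128.0.0 - 200.191.255.255) -> 102.72.203.30
  200.160.0.0/11 (200.160.0.0 - 200.191.255.255) -> 102.72.203.32
  200.160.0.0/12 (200.160.0.0 - 200.175.255.255) -> 102.72.203.59
  200.172.0.0/15 (200.172.0.0 - 200.173.255.255) -> 102.72.203.42
More-specific entries that do NOT match:
  200.173.208.240/28 (200.173.208.240 - 200.173.208.255) does not contain 200.173.208.234
  200.173.216.0/22 (200.173.216.0 - 200.173.219.255) does not contain 200.173.208.234
  200.173.212.0/22 (200.173.212.0 - 200.173.215.255) does not contain 200.173.208.234
  200.173.192.0/20 (200.173.192.0 - 200.173.207.255) does not contain 200.173.208.234
  200.173.240.0/20 (200.173.240.0 - 200.173.255.255) does not contain 200.173.208.234
  200.173.64.0/18 (200.173.64.0 - 200.173.127.255) does not contain 200.173.208.234
  200.172.128.0/17 (200.172.128.0 - 200.172.255.255) does not contain 200.173.208.234
  72.173.0.0/16 (72.173.0.0 - 72.173.255.255) does not contain 200.173.208.234
Longest matching prefix is /15 -> next hop 102.72.203.42.

102.72.203.42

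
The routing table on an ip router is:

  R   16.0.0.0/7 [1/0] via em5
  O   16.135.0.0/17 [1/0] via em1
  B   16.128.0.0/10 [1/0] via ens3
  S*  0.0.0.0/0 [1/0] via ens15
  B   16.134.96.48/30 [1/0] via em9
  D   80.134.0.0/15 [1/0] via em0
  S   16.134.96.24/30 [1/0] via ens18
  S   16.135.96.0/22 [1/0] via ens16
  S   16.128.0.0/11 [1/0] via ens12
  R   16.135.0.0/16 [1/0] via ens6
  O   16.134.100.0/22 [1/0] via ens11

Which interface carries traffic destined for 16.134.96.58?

ens12

Routes whose prefix contains 16.134.96.58:
  0.0.0.0/0 (default, matches everything) -> ens15
  16.0.0.0/7 (16.0.0.0 - 17.255.255.255) -> em5
  16.128.0.0/10 (16.128.0.0 - 16.191.255.255) -> ens3
  16.128.0.0/11 (16.128.0.0 - 16.159.255.255) -> ens12
More-specific entries that do NOT match:
  16.134.96.48/30 (16.134.96.48 - 16.134.96.51) does not contain 16.134.96.58
  16.134.96.24/30 (16.134.96.24 - 16.134.96.27) does not contain 16.134.96.58
  16.135.96.0/22 (16.135.96.0 - 16.135.99.255) does not contain 16.134.96.58
  16.134.100.0/22 (16.134.100.0 - 16.134.103.255) does not contain 16.134.96.58
  16.135.0.0/17 (16.135.0.0 - 16.135.127.255) does not contain 16.134.96.58
  16.135.0.0/16 (16.135.0.0 - 16.135.255.255) does not contain 16.134.96.58
  80.134.0.0/15 (80.134.0.0 - 80.135.255.255) does not contain 16.134.96.58
Longest matching prefix is /11 -> interface ens12.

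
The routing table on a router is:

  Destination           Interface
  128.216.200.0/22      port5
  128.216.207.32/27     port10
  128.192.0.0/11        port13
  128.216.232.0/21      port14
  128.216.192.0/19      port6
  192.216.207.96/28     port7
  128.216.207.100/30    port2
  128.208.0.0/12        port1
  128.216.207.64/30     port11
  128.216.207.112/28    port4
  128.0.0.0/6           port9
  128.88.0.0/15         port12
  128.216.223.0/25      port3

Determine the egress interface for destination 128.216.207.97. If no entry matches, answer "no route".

Routes whose prefix contains 128.216.207.97:
  128.0.0.0/6 (128.0.0.0 - 131.255.255.255) -> port9
  128.192.0.0/11 (128.192.0.0 - 128.223.255.255) -> port13
  128.208.0.0/12 (128.208.0.0 - 128.223.255.255) -> port1
  128.216.192.0/19 (128.216.192.0 - 128.216.223.255) -> port6
More-specific entries that do NOT match:
  128.216.207.100/30 (128.216.207.100 - 128.216.207.103) does not contain 128.216.207.97
  128.216.207.64/30 (128.216.207.64 - 128.216.207.67) does not contain 128.216.207.97
  192.216.207.96/28 (192.216.207.96 - 192.216.207.111) does not contain 128.216.207.97
  128.216.207.112/28 (128.216.207.112 - 128.216.207.127) does not contain 128.216.207.97
  128.216.207.32/27 (128.216.207.32 - 128.216.207.63) does not contain 128.216.207.97
  128.216.223.0/25 (128.216.223.0 - 128.216.223.127) does not contain 128.216.207.97
  128.216.200.0/22 (128.216.200.0 - 128.216.203.255) does not contain 128.216.207.97
  128.216.232.0/21 (128.216.232.0 - 128.216.239.255) does not contain 128.216.207.97
Longest matching prefix is /19 -> interface port6.

port6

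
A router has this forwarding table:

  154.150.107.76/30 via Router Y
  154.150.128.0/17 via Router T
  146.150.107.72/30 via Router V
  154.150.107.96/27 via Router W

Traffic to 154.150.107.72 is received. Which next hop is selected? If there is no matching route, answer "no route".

no route

No entry's prefix contains 154.150.107.72; there is no default route.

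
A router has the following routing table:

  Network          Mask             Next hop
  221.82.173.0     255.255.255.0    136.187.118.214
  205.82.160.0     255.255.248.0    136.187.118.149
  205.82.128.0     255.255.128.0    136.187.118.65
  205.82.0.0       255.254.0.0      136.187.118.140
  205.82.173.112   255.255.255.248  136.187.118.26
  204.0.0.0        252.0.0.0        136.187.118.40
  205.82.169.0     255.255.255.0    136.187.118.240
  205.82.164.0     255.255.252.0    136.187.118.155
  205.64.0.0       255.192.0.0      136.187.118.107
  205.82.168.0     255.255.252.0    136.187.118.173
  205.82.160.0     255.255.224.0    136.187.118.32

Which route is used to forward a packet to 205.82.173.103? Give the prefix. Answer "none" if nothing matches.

205.82.160.0/19

Entries matching 205.82.173.103:
  204.0.0.0/6 (204.0.0.0 - 207.255.255.255)
  205.64.0.0/10 (205.64.0.0 - 205.127.255.255)
  205.82.0.0/15 (205.82.0.0 - 205.83.255.255)
  205.82.128.0/17 (205.82.128.0 - 205.82.255.255)
  205.82.160.0/19 (205.82.160.0 - 205.82.191.255)
Most specific is 205.82.160.0/19.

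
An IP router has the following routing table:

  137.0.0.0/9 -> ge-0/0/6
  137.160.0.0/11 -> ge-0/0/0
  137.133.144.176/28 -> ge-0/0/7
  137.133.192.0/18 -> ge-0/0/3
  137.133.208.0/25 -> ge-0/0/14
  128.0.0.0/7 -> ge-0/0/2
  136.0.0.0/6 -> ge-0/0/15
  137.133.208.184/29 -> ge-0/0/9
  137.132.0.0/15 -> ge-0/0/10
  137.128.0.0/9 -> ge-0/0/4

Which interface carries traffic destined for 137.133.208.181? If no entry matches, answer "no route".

Routes whose prefix contains 137.133.208.181:
  136.0.0.0/6 (136.0.0.0 - 139.255.255.255) -> ge-0/0/15
  137.128.0.0/9 (137.128.0.0 - 137.255.255.255) -> ge-0/0/4
  137.132.0.0/15 (137.132.0.0 - 137.133.255.255) -> ge-0/0/10
  137.133.192.0/18 (137.133.192.0 - 137.133.255.255) -> ge-0/0/3
More-specific entries that do NOT match:
  137.133.208.184/29 (137.133.208.184 - 137.133.208.191) does not contain 137.133.208.181
  137.133.144.176/28 (137.133.144.176 - 137.133.144.191) does not contain 137.133.208.181
  137.133.208.0/25 (137.133.208.0 - 137.133.208.127) does not contain 137.133.208.181
Longest matching prefix is /18 -> interface ge-0/0/3.

ge-0/0/3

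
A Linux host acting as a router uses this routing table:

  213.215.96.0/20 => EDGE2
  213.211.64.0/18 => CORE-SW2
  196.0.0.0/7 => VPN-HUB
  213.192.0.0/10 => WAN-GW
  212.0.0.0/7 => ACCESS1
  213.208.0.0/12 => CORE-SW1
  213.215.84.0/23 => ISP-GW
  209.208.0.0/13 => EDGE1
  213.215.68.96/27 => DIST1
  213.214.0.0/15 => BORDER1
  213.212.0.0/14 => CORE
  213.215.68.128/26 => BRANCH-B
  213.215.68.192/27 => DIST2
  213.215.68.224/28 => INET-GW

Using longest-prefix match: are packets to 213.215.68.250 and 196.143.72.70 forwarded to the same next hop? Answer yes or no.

213.215.68.250: longest match 213.214.0.0/15 -> BORDER1
196.143.72.70: longest match 196.0.0.0/7 -> VPN-HUB

no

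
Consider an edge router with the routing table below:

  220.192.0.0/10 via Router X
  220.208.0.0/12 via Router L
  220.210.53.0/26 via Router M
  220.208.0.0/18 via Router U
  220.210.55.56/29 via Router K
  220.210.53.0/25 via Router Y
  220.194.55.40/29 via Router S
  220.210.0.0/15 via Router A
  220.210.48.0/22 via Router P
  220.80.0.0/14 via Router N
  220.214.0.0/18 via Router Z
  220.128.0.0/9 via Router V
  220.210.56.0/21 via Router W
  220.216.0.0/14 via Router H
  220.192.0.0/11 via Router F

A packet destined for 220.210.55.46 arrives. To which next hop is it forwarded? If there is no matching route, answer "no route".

Router A

Routes whose prefix contains 220.210.55.46:
  220.128.0.0/9 (220.128.0.0 - 220.255.255.255) -> Router V
  220.192.0.0/10 (220.192.0.0 - 220.255.255.255) -> Router X
  220.192.0.0/11 (220.192.0.0 - 220.223.255.255) -> Router F
  220.208.0.0/12 (220.208.0.0 - 220.223.255.255) -> Router L
  220.210.0.0/15 (220.210.0.0 - 220.211.255.255) -> Router A
More-specific entries that do NOT match:
  220.210.55.56/29 (220.210.55.56 - 220.210.55.63) does not contain 220.210.55.46
  220.194.55.40/29 (220.194.55.40 - 220.194.55.47) does not contain 220.210.55.46
  220.210.53.0/26 (220.210.53.0 - 220.210.53.63) does not contain 220.210.55.46
  220.210.53.0/25 (220.210.53.0 - 220.210.53.127) does not contain 220.210.55.46
  220.210.48.0/22 (220.210.48.0 - 220.210.51.255) does not contain 220.210.55.46
  220.210.56.0/21 (220.210.56.0 - 220.210.63.255) does not contain 220.210.55.46
  220.208.0.0/18 (220.208.0.0 - 220.208.63.255) does not contain 220.210.55.46
  220.214.0.0/18 (220.214.0.0 - 220.214.63.255) does not contain 220.210.55.46
Longest matching prefix is /15 -> next hop Router A.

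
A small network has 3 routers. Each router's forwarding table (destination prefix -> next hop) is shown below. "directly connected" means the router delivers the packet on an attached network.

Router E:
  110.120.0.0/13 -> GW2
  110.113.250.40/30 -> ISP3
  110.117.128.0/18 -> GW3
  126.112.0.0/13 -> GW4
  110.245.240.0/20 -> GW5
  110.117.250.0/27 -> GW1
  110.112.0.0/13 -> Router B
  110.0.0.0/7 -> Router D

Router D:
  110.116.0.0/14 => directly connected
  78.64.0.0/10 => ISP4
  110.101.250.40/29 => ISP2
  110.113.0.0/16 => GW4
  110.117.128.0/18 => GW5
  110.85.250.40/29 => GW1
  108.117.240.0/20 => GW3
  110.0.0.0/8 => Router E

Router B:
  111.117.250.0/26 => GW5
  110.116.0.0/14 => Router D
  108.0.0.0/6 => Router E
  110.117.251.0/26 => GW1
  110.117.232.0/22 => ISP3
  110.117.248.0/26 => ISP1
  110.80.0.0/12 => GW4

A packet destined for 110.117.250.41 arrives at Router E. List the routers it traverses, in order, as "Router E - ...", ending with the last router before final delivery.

At Router E: longest match for 110.117.250.41 is 110.112.0.0/13 -> Router B
At Router B: longest match for 110.117.250.41 is 110.116.0.0/14 -> Router D
At Router D: longest match for 110.117.250.41 is 110.116.0.0/14 -> directly connected

Router E - Router B - Router D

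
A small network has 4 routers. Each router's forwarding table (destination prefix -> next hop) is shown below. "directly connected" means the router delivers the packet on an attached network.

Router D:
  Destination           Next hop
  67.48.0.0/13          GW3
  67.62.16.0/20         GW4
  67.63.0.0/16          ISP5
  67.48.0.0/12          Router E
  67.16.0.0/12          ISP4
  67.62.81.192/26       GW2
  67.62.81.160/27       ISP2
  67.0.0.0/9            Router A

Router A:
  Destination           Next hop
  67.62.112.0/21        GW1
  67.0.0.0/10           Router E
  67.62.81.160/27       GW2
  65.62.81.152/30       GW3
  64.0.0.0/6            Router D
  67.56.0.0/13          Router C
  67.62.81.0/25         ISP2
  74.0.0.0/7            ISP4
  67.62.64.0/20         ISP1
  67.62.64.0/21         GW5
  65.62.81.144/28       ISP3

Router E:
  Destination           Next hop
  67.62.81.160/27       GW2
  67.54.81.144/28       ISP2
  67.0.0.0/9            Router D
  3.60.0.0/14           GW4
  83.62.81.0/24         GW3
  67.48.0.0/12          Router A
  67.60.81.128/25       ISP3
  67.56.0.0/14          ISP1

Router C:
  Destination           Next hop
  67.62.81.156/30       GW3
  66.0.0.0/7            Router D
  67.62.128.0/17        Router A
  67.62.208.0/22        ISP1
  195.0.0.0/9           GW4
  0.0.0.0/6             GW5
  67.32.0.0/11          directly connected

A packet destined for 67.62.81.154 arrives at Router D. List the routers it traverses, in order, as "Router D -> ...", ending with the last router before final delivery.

Router D -> Router E -> Router A -> Router C

At Router D: longest match for 67.62.81.154 is 67.48.0.0/12 -> Router E
At Router E: longest match for 67.62.81.154 is 67.48.0.0/12 -> Router A
At Router A: longest match for 67.62.81.154 is 67.56.0.0/13 -> Router C
At Router C: longest match for 67.62.81.154 is 67.32.0.0/11 -> directly connected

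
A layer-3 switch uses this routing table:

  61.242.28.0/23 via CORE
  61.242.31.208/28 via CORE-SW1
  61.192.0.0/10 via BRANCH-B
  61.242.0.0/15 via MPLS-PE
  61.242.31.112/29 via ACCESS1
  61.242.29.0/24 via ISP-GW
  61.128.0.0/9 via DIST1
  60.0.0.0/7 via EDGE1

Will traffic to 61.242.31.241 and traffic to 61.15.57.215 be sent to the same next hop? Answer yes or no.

61.242.31.241: longest match 61.242.0.0/15 -> MPLS-PE
61.15.57.215: longest match 60.0.0.0/7 -> EDGE1

no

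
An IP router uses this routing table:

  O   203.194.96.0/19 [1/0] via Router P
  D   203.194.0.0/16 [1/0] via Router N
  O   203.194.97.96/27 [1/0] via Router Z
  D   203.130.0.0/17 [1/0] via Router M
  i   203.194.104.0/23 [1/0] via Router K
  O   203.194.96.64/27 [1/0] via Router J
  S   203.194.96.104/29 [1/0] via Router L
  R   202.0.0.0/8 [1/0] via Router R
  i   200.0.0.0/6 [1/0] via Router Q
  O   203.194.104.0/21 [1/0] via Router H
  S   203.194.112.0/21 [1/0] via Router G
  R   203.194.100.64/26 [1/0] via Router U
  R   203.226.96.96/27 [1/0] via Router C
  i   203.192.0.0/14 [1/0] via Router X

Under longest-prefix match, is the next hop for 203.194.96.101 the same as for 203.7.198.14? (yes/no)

no

203.194.96.101: longest match 203.194.96.0/19 -> Router P
203.7.198.14: longest match 200.0.0.0/6 -> Router Q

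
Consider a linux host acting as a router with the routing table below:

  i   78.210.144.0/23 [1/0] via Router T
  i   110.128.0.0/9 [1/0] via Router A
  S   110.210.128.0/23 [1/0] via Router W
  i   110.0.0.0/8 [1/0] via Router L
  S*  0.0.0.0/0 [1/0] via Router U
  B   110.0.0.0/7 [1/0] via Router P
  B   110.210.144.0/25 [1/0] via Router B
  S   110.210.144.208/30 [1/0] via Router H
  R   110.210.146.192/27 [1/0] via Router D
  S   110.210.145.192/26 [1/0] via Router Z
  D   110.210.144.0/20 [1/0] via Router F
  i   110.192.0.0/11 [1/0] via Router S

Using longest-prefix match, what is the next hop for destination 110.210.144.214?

Router F

Routes whose prefix contains 110.210.144.214:
  0.0.0.0/0 (default, matches everything) -> Router U
  110.0.0.0/7 (110.0.0.0 - 111.255.255.255) -> Router P
  110.0.0.0/8 (110.0.0.0 - 110.255.255.255) -> Router L
  110.128.0.0/9 (110.128.0.0 - 110.255.255.255) -> Router A
  110.192.0.0/11 (110.192.0.0 - 110.223.255.255) -> Router S
  110.210.144.0/20 (110.210.144.0 - 110.210.159.255) -> Router F
More-specific entries that do NOT match:
  110.210.144.208/30 (110.210.144.208 - 110.210.144.211) does not contain 110.210.144.214
  110.210.146.192/27 (110.210.146.192 - 110.210.146.223) does not contain 110.210.144.214
  110.210.145.192/26 (110.210.145.192 - 110.210.145.255) does not contain 110.210.144.214
  110.210.144.0/25 (110.210.144.0 - 110.210.144.127) does not contain 110.210.144.214
  78.210.144.0/23 (78.210.144.0 - 78.210.145.255) does not contain 110.210.144.214
  110.210.128.0/23 (110.210.128.0 - 110.210.129.255) does not contain 110.210.144.214
Longest matching prefix is /20 -> next hop Router F.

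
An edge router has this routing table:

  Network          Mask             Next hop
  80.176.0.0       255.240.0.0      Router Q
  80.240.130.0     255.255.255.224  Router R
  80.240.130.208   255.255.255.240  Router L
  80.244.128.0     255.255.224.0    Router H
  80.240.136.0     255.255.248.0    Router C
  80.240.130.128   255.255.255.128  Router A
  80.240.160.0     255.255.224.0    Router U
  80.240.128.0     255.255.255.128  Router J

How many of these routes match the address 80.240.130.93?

0

No listed prefix contains 80.240.130.93.
Total matching entries: 0.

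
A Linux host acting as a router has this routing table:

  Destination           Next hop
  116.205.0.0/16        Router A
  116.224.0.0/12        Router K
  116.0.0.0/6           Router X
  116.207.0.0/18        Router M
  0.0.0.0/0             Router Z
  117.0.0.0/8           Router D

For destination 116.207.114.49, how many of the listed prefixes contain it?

Prefixes containing 116.207.114.49:
  0.0.0.0/0 (default, matches everything)
  116.0.0.0/6 (116.0.0.0 - 119.255.255.255)
Total matching entries: 2.

2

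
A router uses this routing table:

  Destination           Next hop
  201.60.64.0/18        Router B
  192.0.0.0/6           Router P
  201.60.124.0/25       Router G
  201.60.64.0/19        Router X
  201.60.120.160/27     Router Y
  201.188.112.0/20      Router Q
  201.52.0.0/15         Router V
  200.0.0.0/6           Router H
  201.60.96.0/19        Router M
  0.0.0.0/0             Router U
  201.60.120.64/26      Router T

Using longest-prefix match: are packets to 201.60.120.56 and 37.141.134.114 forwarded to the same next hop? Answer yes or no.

no

201.60.120.56: longest match 201.60.96.0/19 -> Router M
37.141.134.114: longest match 0.0.0.0/0 -> Router U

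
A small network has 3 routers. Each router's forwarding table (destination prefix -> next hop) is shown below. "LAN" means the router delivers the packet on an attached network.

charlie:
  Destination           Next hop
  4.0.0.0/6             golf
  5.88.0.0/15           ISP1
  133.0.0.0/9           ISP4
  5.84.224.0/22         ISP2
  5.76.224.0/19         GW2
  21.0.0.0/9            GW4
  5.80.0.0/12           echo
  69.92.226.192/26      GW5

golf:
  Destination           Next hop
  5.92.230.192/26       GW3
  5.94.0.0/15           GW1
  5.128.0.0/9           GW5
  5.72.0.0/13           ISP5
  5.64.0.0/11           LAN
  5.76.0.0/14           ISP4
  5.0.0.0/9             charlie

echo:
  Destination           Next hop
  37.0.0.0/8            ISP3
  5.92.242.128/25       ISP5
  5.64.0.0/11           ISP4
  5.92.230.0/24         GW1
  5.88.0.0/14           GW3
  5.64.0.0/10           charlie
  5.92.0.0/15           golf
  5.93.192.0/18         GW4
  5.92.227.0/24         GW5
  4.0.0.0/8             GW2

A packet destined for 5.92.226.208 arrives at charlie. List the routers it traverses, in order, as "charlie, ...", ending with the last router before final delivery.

charlie, echo, golf

At charlie: longest match for 5.92.226.208 is 5.80.0.0/12 -> echo
At echo: longest match for 5.92.226.208 is 5.92.0.0/15 -> golf
At golf: longest match for 5.92.226.208 is 5.64.0.0/11 -> LAN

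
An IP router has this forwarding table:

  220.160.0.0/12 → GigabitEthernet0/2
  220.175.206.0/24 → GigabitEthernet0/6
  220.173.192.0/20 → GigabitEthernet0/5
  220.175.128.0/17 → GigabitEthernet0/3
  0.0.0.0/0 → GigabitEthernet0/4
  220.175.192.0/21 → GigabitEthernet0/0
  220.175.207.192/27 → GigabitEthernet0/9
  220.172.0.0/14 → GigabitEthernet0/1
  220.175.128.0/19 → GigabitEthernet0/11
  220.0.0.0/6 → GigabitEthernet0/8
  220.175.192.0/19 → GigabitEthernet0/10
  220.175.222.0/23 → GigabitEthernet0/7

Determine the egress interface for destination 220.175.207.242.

GigabitEthernet0/10

Routes whose prefix contains 220.175.207.242:
  0.0.0.0/0 (default, matches everything) -> GigabitEthernet0/4
  220.0.0.0/6 (220.0.0.0 - 223.255.255.255) -> GigabitEthernet0/8
  220.160.0.0/12 (220.160.0.0 - 220.175.255.255) -> GigabitEthernet0/2
  220.172.0.0/14 (220.172.0.0 - 220.175.255.255) -> GigabitEthernet0/1
  220.175.128.0/17 (220.175.128.0 - 220.175.255.255) -> GigabitEthernet0/3
  220.175.192.0/19 (220.175.192.0 - 220.175.223.255) -> GigabitEthernet0/10
More-specific entries that do NOT match:
  220.175.207.192/27 (220.175.207.192 - 220.175.207.223) does not contain 220.175.207.242
  220.175.206.0/24 (220.175.206.0 - 220.175.206.255) does not contain 220.175.207.242
  220.175.222.0/23 (220.175.222.0 - 220.175.223.255) does not contain 220.175.207.242
  220.175.192.0/21 (220.175.192.0 - 220.175.199.255) does not contain 220.175.207.242
  220.173.192.0/20 (220.173.192.0 - 220.173.207.255) does not contain 220.175.207.242
Longest matching prefix is /19 -> interface GigabitEthernet0/10.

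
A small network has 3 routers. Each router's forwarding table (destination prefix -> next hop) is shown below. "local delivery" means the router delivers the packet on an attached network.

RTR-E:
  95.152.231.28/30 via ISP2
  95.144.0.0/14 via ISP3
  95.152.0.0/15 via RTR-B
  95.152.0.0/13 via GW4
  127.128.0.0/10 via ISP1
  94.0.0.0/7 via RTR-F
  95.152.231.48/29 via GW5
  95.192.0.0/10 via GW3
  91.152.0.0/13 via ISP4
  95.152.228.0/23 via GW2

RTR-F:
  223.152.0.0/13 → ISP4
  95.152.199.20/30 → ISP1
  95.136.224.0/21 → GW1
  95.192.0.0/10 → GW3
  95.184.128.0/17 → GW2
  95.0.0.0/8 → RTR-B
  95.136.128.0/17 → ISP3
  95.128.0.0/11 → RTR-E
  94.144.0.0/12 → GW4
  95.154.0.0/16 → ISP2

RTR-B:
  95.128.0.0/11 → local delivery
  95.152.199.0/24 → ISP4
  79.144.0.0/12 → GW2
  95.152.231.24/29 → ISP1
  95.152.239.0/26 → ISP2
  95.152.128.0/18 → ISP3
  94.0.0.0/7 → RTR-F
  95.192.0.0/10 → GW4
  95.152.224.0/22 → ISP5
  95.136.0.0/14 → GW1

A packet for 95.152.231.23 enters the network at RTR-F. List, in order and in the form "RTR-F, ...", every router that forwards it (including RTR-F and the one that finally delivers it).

At RTR-F: longest match for 95.152.231.23 is 95.128.0.0/11 -> RTR-E
At RTR-E: longest match for 95.152.231.23 is 95.152.0.0/15 -> RTR-B
At RTR-B: longest match for 95.152.231.23 is 95.128.0.0/11 -> local delivery

RTR-F, RTR-E, RTR-B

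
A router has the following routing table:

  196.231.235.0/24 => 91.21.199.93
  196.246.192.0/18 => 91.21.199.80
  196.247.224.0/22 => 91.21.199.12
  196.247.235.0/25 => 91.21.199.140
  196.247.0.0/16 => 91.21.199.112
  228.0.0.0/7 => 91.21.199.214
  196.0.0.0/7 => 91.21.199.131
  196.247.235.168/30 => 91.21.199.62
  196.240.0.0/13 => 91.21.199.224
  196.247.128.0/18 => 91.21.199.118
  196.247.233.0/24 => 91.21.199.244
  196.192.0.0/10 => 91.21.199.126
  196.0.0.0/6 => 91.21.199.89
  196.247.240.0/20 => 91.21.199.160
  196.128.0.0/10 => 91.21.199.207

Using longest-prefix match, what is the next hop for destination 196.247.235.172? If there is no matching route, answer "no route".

91.21.199.112

Routes whose prefix contains 196.247.235.172:
  196.0.0.0/6 (196.0.0.0 - 199.255.255.255) -> 91.21.199.89
  196.0.0.0/7 (196.0.0.0 - 197.255.255.255) -> 91.21.199.131
  196.192.0.0/10 (196.192.0.0 - 196.255.255.255) -> 91.21.199.126
  196.240.0.0/13 (196.240.0.0 - 196.247.255.255) -> 91.21.199.224
  196.247.0.0/16 (196.247.0.0 - 196.247.255.255) -> 91.21.199.112
More-specific entries that do NOT match:
  196.247.235.168/30 (196.247.235.168 - 196.247.235.171) does not contain 196.247.235.172
  196.247.235.0/25 (196.247.235.0 - 196.247.235.127) does not contain 196.247.235.172
  196.231.235.0/24 (196.231.235.0 - 196.231.235.255) does not contain 196.247.235.172
  196.247.233.0/24 (196.247.233.0 - 196.247.233.255) does not contain 196.247.235.172
  196.247.224.0/22 (196.247.224.0 - 196.247.227.255) does not contain 196.247.235.172
  196.247.240.0/20 (196.247.240.0 - 196.247.255.255) does not contain 196.247.235.172
  196.246.192.0/18 (196.246.192.0 - 196.246.255.255) does not contain 196.247.235.172
  196.247.128.0/18 (196.247.128.0 - 196.247.191.255) does not contain 196.247.235.172
Longest matching prefix is /16 -> next hop 91.21.199.112.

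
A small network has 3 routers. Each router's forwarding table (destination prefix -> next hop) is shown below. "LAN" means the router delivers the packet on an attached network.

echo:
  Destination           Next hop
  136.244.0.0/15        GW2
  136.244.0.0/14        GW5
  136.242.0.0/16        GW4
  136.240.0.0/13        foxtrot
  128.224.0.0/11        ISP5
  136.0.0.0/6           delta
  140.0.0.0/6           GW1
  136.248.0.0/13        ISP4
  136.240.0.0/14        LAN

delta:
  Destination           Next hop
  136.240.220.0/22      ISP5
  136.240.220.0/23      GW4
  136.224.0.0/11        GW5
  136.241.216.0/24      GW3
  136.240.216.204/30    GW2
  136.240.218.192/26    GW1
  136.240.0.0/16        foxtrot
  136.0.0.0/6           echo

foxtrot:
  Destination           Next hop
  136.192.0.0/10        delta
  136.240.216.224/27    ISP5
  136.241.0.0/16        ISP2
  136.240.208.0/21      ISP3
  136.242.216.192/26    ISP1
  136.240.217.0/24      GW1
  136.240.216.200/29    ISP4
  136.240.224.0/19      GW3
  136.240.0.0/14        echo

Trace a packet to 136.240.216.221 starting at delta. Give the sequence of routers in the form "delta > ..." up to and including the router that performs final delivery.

At delta: longest match for 136.240.216.221 is 136.240.0.0/16 -> foxtrot
At foxtrot: longest match for 136.240.216.221 is 136.240.0.0/14 -> echo
At echo: longest match for 136.240.216.221 is 136.240.0.0/14 -> LAN

delta > foxtrot > echo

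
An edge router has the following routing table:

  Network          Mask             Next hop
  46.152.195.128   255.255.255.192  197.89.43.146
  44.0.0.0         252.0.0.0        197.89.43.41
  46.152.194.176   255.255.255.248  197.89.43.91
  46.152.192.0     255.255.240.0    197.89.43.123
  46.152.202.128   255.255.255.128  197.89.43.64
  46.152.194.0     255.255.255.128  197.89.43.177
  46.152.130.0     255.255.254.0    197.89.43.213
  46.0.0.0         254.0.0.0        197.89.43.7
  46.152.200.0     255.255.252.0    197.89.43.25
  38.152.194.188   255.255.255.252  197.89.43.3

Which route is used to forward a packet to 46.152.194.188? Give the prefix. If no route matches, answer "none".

46.152.192.0/20

Entries matching 46.152.194.188:
  44.0.0.0/6 (44.0.0.0 - 47.255.255.255)
  46.0.0.0/7 (46.0.0.0 - 47.255.255.255)
  46.152.192.0/20 (46.152.192.0 - 46.152.207.255)
Most specific is 46.152.192.0/20.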